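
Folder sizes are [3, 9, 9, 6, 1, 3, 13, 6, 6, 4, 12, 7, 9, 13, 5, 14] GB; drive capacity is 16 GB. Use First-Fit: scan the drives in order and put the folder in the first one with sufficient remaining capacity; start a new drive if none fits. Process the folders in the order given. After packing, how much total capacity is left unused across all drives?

3 GB → drive 1 (remaining 13 GB)
9 GB → drive 1 (remaining 4 GB)
9 GB → drive 2 (remaining 7 GB)
6 GB → drive 2 (remaining 1 GB)
1 GB → drive 1 (remaining 3 GB)
3 GB → drive 1 (remaining 0 GB)
13 GB → drive 3 (remaining 3 GB)
6 GB → drive 4 (remaining 10 GB)
6 GB → drive 4 (remaining 4 GB)
4 GB → drive 4 (remaining 0 GB)
12 GB → drive 5 (remaining 4 GB)
7 GB → drive 6 (remaining 9 GB)
9 GB → drive 6 (remaining 0 GB)
13 GB → drive 7 (remaining 3 GB)
5 GB → drive 8 (remaining 11 GB)
14 GB → drive 9 (remaining 2 GB)
9 drives × 16 GB = 144 GB; used 120 GB; unused 24 GB.

24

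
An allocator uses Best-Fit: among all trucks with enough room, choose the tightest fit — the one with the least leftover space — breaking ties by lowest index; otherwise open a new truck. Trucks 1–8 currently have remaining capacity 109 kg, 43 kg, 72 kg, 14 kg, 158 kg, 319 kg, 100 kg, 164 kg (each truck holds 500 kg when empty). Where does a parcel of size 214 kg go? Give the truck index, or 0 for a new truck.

6

Trucks with room: truck 6 (319 kg).
Tightest fit is truck 6 with 319 kg free.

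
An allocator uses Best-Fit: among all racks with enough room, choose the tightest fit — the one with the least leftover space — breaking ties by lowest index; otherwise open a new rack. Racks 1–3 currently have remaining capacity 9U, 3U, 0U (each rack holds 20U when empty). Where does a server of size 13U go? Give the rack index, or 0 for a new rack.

No rack has ≥ 13U free, so a new rack is opened.

0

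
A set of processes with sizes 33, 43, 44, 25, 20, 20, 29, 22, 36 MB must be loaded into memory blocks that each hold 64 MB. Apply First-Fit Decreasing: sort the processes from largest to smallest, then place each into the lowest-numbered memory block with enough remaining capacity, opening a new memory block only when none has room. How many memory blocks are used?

Sorted descending: 44, 43, 36, 33, 29, 25, 22, 20, 20.
Put 44 MB in memory block 1; 20 MB remain.
Put 43 MB in memory block 2; 21 MB remain.
Put 36 MB in memory block 3; 28 MB remain.
Put 33 MB in memory block 4; 31 MB remain.
Put 29 MB in memory block 4; 2 MB remain.
Put 25 MB in memory block 3; 3 MB remain.
Put 22 MB in memory block 5; 42 MB remain.
Put 20 MB in memory block 1; 0 MB remain.
Put 20 MB in memory block 2; 1 MB remain.
Final memory blocks: [44,20] [43,20] [36,25] [33,29] [22].

5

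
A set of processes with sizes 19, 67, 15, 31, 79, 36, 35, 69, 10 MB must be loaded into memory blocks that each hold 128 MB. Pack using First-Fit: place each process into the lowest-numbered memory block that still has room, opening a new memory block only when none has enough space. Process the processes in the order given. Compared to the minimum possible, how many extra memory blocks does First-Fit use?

First-Fit: [19,67,15,10] [31,79] [36,35] [69] → 4 memory blocks.
Total size 361 MB; any packing needs at least ⌈361/128⌉ = 3 memory blocks.
An optimal packing achieves that bound: [79,36,10] [69,35,19] [67,31,15] → 3 memory blocks.
Excess: 4 − 3 = 1.

1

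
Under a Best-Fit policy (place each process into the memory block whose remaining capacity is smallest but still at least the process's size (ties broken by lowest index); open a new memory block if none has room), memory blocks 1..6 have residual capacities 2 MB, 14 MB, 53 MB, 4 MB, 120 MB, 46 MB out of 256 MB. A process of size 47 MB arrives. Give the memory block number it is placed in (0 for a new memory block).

3

Memory blocks with room: memory block 3 (53 MB), memory block 5 (120 MB).
Tightest fit is memory block 3 with 53 MB free.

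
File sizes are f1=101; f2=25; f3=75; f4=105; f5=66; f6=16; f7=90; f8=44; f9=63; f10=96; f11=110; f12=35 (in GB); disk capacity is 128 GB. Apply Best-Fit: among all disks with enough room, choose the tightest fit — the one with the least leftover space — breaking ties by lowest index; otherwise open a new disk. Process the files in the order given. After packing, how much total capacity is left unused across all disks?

198

f1 (101 GB) → disk 1 (remaining 27 GB)
f2 (25 GB) → disk 1 (remaining 2 GB)
f3 (75 GB) → disk 2 (remaining 53 GB)
f4 (105 GB) → disk 3 (remaining 23 GB)
f5 (66 GB) → disk 4 (remaining 62 GB)
f6 (16 GB) → disk 3 (remaining 7 GB)
f7 (90 GB) → disk 5 (remaining 38 GB)
f8 (44 GB) → disk 2 (remaining 9 GB)
f9 (63 GB) → disk 6 (remaining 65 GB)
f10 (96 GB) → disk 7 (remaining 32 GB)
f11 (110 GB) → disk 8 (remaining 18 GB)
f12 (35 GB) → disk 5 (remaining 3 GB)
8 disks × 128 GB = 1024 GB; used 826 GB; unused 198 GB.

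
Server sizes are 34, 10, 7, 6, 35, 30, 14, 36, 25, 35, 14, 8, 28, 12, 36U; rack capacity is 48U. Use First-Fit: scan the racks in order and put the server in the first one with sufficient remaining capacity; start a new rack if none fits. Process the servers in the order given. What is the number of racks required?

8 racks

34U → rack 1 (remaining 14U)
10U → rack 1 (remaining 4U)
7U → rack 2 (remaining 41U)
6U → rack 2 (remaining 35U)
35U → rack 2 (remaining 0U)
30U → rack 3 (remaining 18U)
14U → rack 3 (remaining 4U)
36U → rack 4 (remaining 12U)
25U → rack 5 (remaining 23U)
35U → rack 6 (remaining 13U)
14U → rack 5 (remaining 9U)
8U → rack 4 (remaining 4U)
28U → rack 7 (remaining 20U)
12U → rack 6 (remaining 1U)
36U → rack 8 (remaining 12U)
Final racks: [34,10] [7,6,35] [30,14] [36,8] [25,14] [35,12] [28] [36].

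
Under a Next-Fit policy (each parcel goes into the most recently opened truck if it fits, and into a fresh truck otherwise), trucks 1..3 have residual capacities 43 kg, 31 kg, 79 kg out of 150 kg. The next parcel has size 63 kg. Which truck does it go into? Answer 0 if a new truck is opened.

3

Next-Fit only looks at truck 3, which has 79 kg free.
63 kg fits there.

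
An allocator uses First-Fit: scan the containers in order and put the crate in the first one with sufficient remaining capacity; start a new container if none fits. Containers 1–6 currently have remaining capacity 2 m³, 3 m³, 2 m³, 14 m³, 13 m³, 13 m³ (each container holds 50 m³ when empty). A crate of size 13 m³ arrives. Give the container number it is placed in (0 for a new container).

4

Containers with room: container 4 (14 m³), container 5 (13 m³), container 6 (13 m³).
The first with room is container 4.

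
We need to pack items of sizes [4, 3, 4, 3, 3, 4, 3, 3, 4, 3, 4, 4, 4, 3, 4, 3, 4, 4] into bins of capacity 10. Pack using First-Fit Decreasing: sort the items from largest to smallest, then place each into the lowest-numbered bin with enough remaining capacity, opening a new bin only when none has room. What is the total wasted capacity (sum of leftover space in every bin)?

16

Sorted descending: 4, 4, 4, 4, 4, 4, 4, 4, 4, 4, 3, 3, 3, 3, 3, 3, 3, 3.
bin 1: place 4, 6 left
bin 1: place 4, 2 left
bin 2: place 4, 6 left
bin 2: place 4, 2 left
bin 3: place 4, 6 left
bin 3: place 4, 2 left
bin 4: place 4, 6 left
bin 4: place 4, 2 left
bin 5: place 4, 6 left
bin 5: place 4, 2 left
bin 6: place 3, 7 left
bin 6: place 3, 4 left
bin 6: place 3, 1 left
bin 7: place 3, 7 left
bin 7: place 3, 4 left
bin 7: place 3, 1 left
bin 8: place 3, 7 left
bin 8: place 3, 4 left
8 bins × 10 = 80; used 64; unused 16.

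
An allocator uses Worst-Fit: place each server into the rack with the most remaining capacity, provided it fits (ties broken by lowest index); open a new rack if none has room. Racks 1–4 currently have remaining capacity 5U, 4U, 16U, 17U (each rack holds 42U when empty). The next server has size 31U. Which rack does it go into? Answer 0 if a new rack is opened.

No rack has ≥ 31U free, so a new rack is opened.

0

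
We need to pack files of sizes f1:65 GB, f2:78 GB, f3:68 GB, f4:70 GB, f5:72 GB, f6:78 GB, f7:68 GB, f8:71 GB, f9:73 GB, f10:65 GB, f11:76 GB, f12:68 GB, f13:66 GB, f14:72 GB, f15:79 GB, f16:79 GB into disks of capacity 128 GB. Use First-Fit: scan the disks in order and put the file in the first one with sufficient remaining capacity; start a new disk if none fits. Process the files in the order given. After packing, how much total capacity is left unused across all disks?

disk 1: place f1 (65 GB), 63 GB left
disk 2: place f2 (78 GB), 50 GB left
disk 3: place f3 (68 GB), 60 GB left
disk 4: place f4 (70 GB), 58 GB left
disk 5: place f5 (72 GB), 56 GB left
disk 6: place f6 (78 GB), 50 GB left
disk 7: place f7 (68 GB), 60 GB left
disk 8: place f8 (71 GB), 57 GB left
disk 9: place f9 (73 GB), 55 GB left
disk 10: place f10 (65 GB), 63 GB left
disk 11: place f11 (76 GB), 52 GB left
disk 12: place f12 (68 GB), 60 GB left
disk 13: place f13 (66 GB), 62 GB left
disk 14: place f14 (72 GB), 56 GB left
disk 15: place f15 (79 GB), 49 GB left
disk 16: place f16 (79 GB), 49 GB left
16 disks × 128 GB = 2048 GB; used 1148 GB; unused 900 GB.

900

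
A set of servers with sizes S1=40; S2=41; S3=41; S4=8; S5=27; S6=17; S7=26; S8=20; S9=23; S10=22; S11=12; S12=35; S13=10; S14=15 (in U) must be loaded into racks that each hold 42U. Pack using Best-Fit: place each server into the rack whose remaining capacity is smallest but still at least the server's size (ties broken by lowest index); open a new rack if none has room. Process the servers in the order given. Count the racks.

S1 (40U) → rack 1 (remaining 2U)
S2 (41U) → rack 2 (remaining 1U)
S3 (41U) → rack 3 (remaining 1U)
S4 (8U) → rack 4 (remaining 34U)
S5 (27U) → rack 4 (remaining 7U)
S6 (17U) → rack 5 (remaining 25U)
S7 (26U) → rack 6 (remaining 16U)
S8 (20U) → rack 5 (remaining 5U)
S9 (23U) → rack 7 (remaining 19U)
S10 (22U) → rack 8 (remaining 20U)
S11 (12U) → rack 6 (remaining 4U)
S12 (35U) → rack 9 (remaining 7U)
S13 (10U) → rack 7 (remaining 9U)
S14 (15U) → rack 8 (remaining 5U)
Final racks: [40] [41] [41] [8,27] [17,20] [26,12] [23,10] [22,15] [35].

9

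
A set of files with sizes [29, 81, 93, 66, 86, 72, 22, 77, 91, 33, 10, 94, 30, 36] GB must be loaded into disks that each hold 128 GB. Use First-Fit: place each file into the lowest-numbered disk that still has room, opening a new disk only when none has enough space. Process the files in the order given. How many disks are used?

Put 29 GB in disk 1; 99 GB remain.
Put 81 GB in disk 1; 18 GB remain.
Put 93 GB in disk 2; 35 GB remain.
Put 66 GB in disk 3; 62 GB remain.
Put 86 GB in disk 4; 42 GB remain.
Put 72 GB in disk 5; 56 GB remain.
Put 22 GB in disk 2; 13 GB remain.
Put 77 GB in disk 6; 51 GB remain.
Put 91 GB in disk 7; 37 GB remain.
Put 33 GB in disk 3; 29 GB remain.
Put 10 GB in disk 1; 8 GB remain.
Put 94 GB in disk 8; 34 GB remain.
Put 30 GB in disk 4; 12 GB remain.
Put 36 GB in disk 5; 20 GB remain.

8 disks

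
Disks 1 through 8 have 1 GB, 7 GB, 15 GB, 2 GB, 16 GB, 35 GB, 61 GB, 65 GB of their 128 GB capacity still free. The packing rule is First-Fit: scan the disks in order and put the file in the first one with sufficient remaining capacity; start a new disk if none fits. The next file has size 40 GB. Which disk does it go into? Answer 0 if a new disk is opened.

Disks with room: disk 7 (61 GB), disk 8 (65 GB).
The first with room is disk 7.

7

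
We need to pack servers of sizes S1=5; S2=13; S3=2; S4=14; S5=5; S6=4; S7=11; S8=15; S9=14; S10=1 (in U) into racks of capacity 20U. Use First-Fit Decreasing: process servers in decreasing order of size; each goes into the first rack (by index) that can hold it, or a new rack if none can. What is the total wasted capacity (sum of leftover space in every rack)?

Sorted descending: 15, 14, 14, 13, 11, 5, 5, 4, 2, 1.
Put 15U in rack 1; 5U remain.
Put 14U in rack 2; 6U remain.
Put 14U in rack 3; 6U remain.
Put 13U in rack 4; 7U remain.
Put 11U in rack 5; 9U remain.
Put 5U in rack 1; 0U remain.
Put 5U in rack 2; 1U remain.
Put 4U in rack 3; 2U remain.
Put 2U in rack 3; 0U remain.
Put 1U in rack 2; 0U remain.
5 racks × 20U = 100U; used 84U; unused 16U.

16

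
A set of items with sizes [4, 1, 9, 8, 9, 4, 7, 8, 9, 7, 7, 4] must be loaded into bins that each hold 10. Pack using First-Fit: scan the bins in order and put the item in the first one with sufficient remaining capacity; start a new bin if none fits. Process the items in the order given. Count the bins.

10

Put 4 in bin 1; 6 remain.
Put 1 in bin 1; 5 remain.
Put 9 in bin 2; 1 remain.
Put 8 in bin 3; 2 remain.
Put 9 in bin 4; 1 remain.
Put 4 in bin 1; 1 remain.
Put 7 in bin 5; 3 remain.
Put 8 in bin 6; 2 remain.
Put 9 in bin 7; 1 remain.
Put 7 in bin 8; 3 remain.
Put 7 in bin 9; 3 remain.
Put 4 in bin 10; 6 remain.
Final bins: [4,1,4] [9] [8] [9] [7] [8] [9] [7] [7] [4].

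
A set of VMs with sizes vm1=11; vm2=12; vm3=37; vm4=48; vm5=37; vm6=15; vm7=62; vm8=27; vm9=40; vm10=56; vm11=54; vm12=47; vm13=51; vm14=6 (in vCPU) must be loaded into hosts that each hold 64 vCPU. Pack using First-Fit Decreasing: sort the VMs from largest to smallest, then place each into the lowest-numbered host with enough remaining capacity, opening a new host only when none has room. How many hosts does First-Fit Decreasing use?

9

Sorted descending: 62, 56, 54, 51, 48, 47, 40, 37, 37, 27, 15, 12, 11, 6.
host 1: place 62 vCPU, 2 vCPU left
host 2: place 56 vCPU, 8 vCPU left
host 3: place 54 vCPU, 10 vCPU left
host 4: place 51 vCPU, 13 vCPU left
host 5: place 48 vCPU, 16 vCPU left
host 6: place 47 vCPU, 17 vCPU left
host 7: place 40 vCPU, 24 vCPU left
host 8: place 37 vCPU, 27 vCPU left
host 9: place 37 vCPU, 27 vCPU left
host 8: place 27 vCPU, 0 vCPU left
host 5: place 15 vCPU, 1 vCPU left
host 4: place 12 vCPU, 1 vCPU left
host 6: place 11 vCPU, 6 vCPU left
host 2: place 6 vCPU, 2 vCPU left
Final hosts: [62] [56,6] [54] [51,12] [48,15] [47,11] [40] [37,27] [37].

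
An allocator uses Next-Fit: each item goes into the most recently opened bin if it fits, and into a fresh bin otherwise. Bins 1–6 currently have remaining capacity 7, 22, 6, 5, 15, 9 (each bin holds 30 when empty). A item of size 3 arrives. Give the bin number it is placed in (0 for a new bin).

6

Next-Fit only looks at bin 6, which has 9 free.
3 fits there.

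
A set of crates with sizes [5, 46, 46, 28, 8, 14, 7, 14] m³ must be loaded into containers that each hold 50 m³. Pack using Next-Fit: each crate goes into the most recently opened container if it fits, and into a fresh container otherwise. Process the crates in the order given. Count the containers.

5

container 1: place 5 m³, 45 m³ left
container 2: place 46 m³, 4 m³ left
container 3: place 46 m³, 4 m³ left
container 4: place 28 m³, 22 m³ left
container 4: place 8 m³, 14 m³ left
container 4: place 14 m³, 0 m³ left
container 5: place 7 m³, 43 m³ left
container 5: place 14 m³, 29 m³ left
Final containers: [5] [46] [46] [28,8,14] [7,14].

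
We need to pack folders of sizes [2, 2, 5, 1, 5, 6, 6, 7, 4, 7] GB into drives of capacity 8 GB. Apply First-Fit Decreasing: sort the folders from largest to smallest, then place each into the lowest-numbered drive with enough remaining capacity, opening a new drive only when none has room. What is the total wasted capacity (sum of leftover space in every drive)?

Sorted descending: 7, 7, 6, 6, 5, 5, 4, 2, 2, 1.
Put 7 GB in drive 1; 1 GB remain.
Put 7 GB in drive 2; 1 GB remain.
Put 6 GB in drive 3; 2 GB remain.
Put 6 GB in drive 4; 2 GB remain.
Put 5 GB in drive 5; 3 GB remain.
Put 5 GB in drive 6; 3 GB remain.
Put 4 GB in drive 7; 4 GB remain.
Put 2 GB in drive 3; 0 GB remain.
Put 2 GB in drive 4; 0 GB remain.
Put 1 GB in drive 1; 0 GB remain.
7 drives × 8 GB = 56 GB; used 45 GB; unused 11 GB.

11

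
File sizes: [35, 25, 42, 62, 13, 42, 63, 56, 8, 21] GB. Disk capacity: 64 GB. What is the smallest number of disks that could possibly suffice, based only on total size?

6

Total size = 35 + 25 + 42 + 62 + 13 + 42 + 63 + 56 + 8 + 21 = 367 GB.
⌈367 / 64⌉ = 6.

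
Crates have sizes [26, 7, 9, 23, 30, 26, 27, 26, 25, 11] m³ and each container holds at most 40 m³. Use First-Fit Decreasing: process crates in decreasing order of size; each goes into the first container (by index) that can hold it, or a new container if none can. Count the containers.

Sorted descending: 30, 27, 26, 26, 26, 25, 23, 11, 9, 7.
container 1: place 30 m³, 10 m³ left
container 2: place 27 m³, 13 m³ left
container 3: place 26 m³, 14 m³ left
container 4: place 26 m³, 14 m³ left
container 5: place 26 m³, 14 m³ left
container 6: place 25 m³, 15 m³ left
container 7: place 23 m³, 17 m³ left
container 2: place 11 m³, 2 m³ left
container 1: place 9 m³, 1 m³ left
container 3: place 7 m³, 7 m³ left
Final containers: [30,9] [27,11] [26,7] [26] [26] [25] [23].

7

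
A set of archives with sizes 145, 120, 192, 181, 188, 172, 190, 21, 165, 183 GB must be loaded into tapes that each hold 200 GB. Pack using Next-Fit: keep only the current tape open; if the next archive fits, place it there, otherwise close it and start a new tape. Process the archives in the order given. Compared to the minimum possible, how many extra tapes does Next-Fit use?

0

Next-Fit: [145] [120] [192] [181] [188] [172] [190] [21,165] [183] → 9 tapes.
9 archives exceed 100 GB (half the capacity), and no two of those can share a tape, so at least 9 tapes are needed.
So 9 is already optimal.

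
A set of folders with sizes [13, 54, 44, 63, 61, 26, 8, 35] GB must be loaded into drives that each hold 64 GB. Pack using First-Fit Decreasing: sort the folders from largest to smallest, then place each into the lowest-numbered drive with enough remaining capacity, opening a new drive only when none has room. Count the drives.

5

Sorted descending: 63, 61, 54, 44, 35, 26, 13, 8.
63 GB → drive 1 (remaining 1 GB)
61 GB → drive 2 (remaining 3 GB)
54 GB → drive 3 (remaining 10 GB)
44 GB → drive 4 (remaining 20 GB)
35 GB → drive 5 (remaining 29 GB)
26 GB → drive 5 (remaining 3 GB)
13 GB → drive 4 (remaining 7 GB)
8 GB → drive 3 (remaining 2 GB)
Final drives: [63] [61] [54,8] [44,13] [35,26].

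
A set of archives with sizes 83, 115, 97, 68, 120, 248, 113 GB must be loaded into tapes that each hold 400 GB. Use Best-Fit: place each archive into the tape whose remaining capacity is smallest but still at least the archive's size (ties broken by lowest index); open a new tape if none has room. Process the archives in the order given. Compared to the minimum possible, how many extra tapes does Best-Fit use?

0

Best-Fit: [83,115,97,68] [120,248] [113] → 3 tapes.
Total size 844 GB; any packing needs at least ⌈844/400⌉ = 3 tapes.
So 3 is already optimal.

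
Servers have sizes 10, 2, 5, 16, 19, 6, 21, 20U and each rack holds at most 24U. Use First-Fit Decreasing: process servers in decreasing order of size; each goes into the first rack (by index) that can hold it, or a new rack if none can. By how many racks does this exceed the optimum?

0

First-Fit Decreasing: [21,2] [20] [19,5] [16,6] [10] → 5 racks.
Total size 99U; any packing needs at least ⌈99/24⌉ = 5 racks.
So 5 is already optimal.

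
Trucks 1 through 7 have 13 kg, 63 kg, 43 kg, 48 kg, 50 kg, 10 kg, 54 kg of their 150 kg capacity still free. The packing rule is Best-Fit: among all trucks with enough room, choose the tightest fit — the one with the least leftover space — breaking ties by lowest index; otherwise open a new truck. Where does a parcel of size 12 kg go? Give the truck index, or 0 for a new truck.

1

Trucks with room: truck 1 (13 kg), truck 2 (63 kg), truck 3 (43 kg), truck 4 (48 kg), truck 5 (50 kg), truck 7 (54 kg).
Tightest fit is truck 1 with 13 kg free.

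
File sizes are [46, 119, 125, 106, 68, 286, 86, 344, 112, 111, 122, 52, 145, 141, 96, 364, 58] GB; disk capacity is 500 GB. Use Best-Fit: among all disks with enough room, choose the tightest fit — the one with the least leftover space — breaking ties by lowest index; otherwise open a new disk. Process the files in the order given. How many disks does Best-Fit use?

6 disks

disk 1: place 46 GB, 454 GB left
disk 1: place 119 GB, 335 GB left
disk 1: place 125 GB, 210 GB left
disk 1: place 106 GB, 104 GB left
disk 1: place 68 GB, 36 GB left
disk 2: place 286 GB, 214 GB left
disk 2: place 86 GB, 128 GB left
disk 3: place 344 GB, 156 GB left
disk 2: place 112 GB, 16 GB left
disk 3: place 111 GB, 45 GB left
disk 4: place 122 GB, 378 GB left
disk 4: place 52 GB, 326 GB left
disk 4: place 145 GB, 181 GB left
disk 4: place 141 GB, 40 GB left
disk 5: place 96 GB, 404 GB left
disk 5: place 364 GB, 40 GB left
disk 6: place 58 GB, 442 GB left
Final disks: [46,119,125,106,68] [286,86,112] [344,111] [122,52,145,141] [96,364] [58].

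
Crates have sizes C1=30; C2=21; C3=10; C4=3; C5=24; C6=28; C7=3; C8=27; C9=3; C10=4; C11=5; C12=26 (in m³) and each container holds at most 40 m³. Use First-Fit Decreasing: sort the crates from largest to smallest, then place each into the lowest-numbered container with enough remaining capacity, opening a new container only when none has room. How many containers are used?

6

Sorted descending: 30, 28, 27, 26, 24, 21, 10, 5, 4, 3, 3, 3.
Put 30 m³ in container 1; 10 m³ remain.
Put 28 m³ in container 2; 12 m³ remain.
Put 27 m³ in container 3; 13 m³ remain.
Put 26 m³ in container 4; 14 m³ remain.
Put 24 m³ in container 5; 16 m³ remain.
Put 21 m³ in container 6; 19 m³ remain.
Put 10 m³ in container 1; 0 m³ remain.
Put 5 m³ in container 2; 7 m³ remain.
Put 4 m³ in container 2; 3 m³ remain.
Put 3 m³ in container 2; 0 m³ remain.
Put 3 m³ in container 3; 10 m³ remain.
Put 3 m³ in container 3; 7 m³ remain.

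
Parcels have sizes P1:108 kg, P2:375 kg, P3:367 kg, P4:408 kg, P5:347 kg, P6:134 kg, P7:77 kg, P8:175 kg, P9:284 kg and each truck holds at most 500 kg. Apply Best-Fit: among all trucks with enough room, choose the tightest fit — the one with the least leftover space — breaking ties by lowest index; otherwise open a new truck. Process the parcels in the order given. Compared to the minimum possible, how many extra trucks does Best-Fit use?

0

Best-Fit: [108,375] [367] [408,77] [347,134] [175,284] → 5 trucks.
Total size 2275 kg; any packing needs at least ⌈2275/500⌉ = 5 trucks.
So 5 is already optimal.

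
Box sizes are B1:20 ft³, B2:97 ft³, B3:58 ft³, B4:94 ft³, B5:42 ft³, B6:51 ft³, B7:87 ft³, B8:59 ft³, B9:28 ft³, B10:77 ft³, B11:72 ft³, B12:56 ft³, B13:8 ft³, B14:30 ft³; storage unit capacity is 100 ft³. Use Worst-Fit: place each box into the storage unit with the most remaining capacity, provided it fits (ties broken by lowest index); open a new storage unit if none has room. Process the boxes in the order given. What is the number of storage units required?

9

Put B1 (20 ft³) in storage unit 1; 80 ft³ remain.
Put B2 (97 ft³) in storage unit 2; 3 ft³ remain.
Put B3 (58 ft³) in storage unit 1; 22 ft³ remain.
Put B4 (94 ft³) in storage unit 3; 6 ft³ remain.
Put B5 (42 ft³) in storage unit 4; 58 ft³ remain.
Put B6 (51 ft³) in storage unit 4; 7 ft³ remain.
Put B7 (87 ft³) in storage unit 5; 13 ft³ remain.
Put B8 (59 ft³) in storage unit 6; 41 ft³ remain.
Put B9 (28 ft³) in storage unit 6; 13 ft³ remain.
Put B10 (77 ft³) in storage unit 7; 23 ft³ remain.
Put B11 (72 ft³) in storage unit 8; 28 ft³ remain.
Put B12 (56 ft³) in storage unit 9; 44 ft³ remain.
Put B13 (8 ft³) in storage unit 9; 36 ft³ remain.
Put B14 (30 ft³) in storage unit 9; 6 ft³ remain.
Final storage units: [20,58] [97] [94] [42,51] [87] [59,28] [77] [72] [56,8,30].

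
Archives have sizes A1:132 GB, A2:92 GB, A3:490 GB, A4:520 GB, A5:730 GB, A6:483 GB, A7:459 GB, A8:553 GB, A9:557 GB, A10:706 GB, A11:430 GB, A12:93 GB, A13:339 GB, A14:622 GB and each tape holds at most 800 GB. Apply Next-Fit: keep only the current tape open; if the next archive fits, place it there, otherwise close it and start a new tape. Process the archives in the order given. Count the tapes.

A1 (132 GB) → tape 1 (remaining 668 GB)
A2 (92 GB) → tape 1 (remaining 576 GB)
A3 (490 GB) → tape 1 (remaining 86 GB)
A4 (520 GB) → tape 2 (remaining 280 GB)
A5 (730 GB) → tape 3 (remaining 70 GB)
A6 (483 GB) → tape 4 (remaining 317 GB)
A7 (459 GB) → tape 5 (remaining 341 GB)
A8 (553 GB) → tape 6 (remaining 247 GB)
A9 (557 GB) → tape 7 (remaining 243 GB)
A10 (706 GB) → tape 8 (remaining 94 GB)
A11 (430 GB) → tape 9 (remaining 370 GB)
A12 (93 GB) → tape 9 (remaining 277 GB)
A13 (339 GB) → tape 10 (remaining 461 GB)
A14 (622 GB) → tape 11 (remaining 178 GB)

11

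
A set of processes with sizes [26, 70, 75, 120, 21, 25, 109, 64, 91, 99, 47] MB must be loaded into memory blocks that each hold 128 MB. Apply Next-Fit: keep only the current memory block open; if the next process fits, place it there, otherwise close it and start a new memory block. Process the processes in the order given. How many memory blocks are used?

26 MB → memory block 1 (remaining 102 MB)
70 MB → memory block 1 (remaining 32 MB)
75 MB → memory block 2 (remaining 53 MB)
120 MB → memory block 3 (remaining 8 MB)
21 MB → memory block 4 (remaining 107 MB)
25 MB → memory block 4 (remaining 82 MB)
109 MB → memory block 5 (remaining 19 MB)
64 MB → memory block 6 (remaining 64 MB)
91 MB → memory block 7 (remaining 37 MB)
99 MB → memory block 8 (remaining 29 MB)
47 MB → memory block 9 (remaining 81 MB)
Final memory blocks: [26,70] [75] [120] [21,25] [109] [64] [91] [99] [47].

9 memory blocks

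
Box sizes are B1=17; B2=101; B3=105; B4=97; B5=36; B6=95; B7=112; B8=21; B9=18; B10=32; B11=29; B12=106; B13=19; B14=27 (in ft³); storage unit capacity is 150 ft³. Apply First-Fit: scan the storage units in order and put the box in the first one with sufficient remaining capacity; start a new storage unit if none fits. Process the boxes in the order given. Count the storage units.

6 storage units

storage unit 1: place B1 (17 ft³), 133 ft³ left
storage unit 1: place B2 (101 ft³), 32 ft³ left
storage unit 2: place B3 (105 ft³), 45 ft³ left
storage unit 3: place B4 (97 ft³), 53 ft³ left
storage unit 2: place B5 (36 ft³), 9 ft³ left
storage unit 4: place B6 (95 ft³), 55 ft³ left
storage unit 5: place B7 (112 ft³), 38 ft³ left
storage unit 1: place B8 (21 ft³), 11 ft³ left
storage unit 3: place B9 (18 ft³), 35 ft³ left
storage unit 3: place B10 (32 ft³), 3 ft³ left
storage unit 4: place B11 (29 ft³), 26 ft³ left
storage unit 6: place B12 (106 ft³), 44 ft³ left
storage unit 4: place B13 (19 ft³), 7 ft³ left
storage unit 5: place B14 (27 ft³), 11 ft³ left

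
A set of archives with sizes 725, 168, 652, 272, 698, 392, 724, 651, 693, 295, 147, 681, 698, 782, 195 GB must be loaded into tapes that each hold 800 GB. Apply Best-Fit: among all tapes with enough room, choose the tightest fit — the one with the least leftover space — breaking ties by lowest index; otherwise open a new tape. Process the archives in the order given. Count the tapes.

tape 1: place 725 GB, 75 GB left
tape 2: place 168 GB, 632 GB left
tape 3: place 652 GB, 148 GB left
tape 2: place 272 GB, 360 GB left
tape 4: place 698 GB, 102 GB left
tape 5: place 392 GB, 408 GB left
tape 6: place 724 GB, 76 GB left
tape 7: place 651 GB, 149 GB left
tape 8: place 693 GB, 107 GB left
tape 2: place 295 GB, 65 GB left
tape 3: place 147 GB, 1 GB left
tape 9: place 681 GB, 119 GB left
tape 10: place 698 GB, 102 GB left
tape 11: place 782 GB, 18 GB left
tape 5: place 195 GB, 213 GB left

11 tapes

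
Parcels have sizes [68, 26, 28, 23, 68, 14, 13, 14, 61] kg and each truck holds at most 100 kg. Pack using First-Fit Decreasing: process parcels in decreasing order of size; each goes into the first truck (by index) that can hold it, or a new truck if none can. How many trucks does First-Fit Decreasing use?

Sorted descending: 68, 68, 61, 28, 26, 23, 14, 14, 13.
Put 68 kg in truck 1; 32 kg remain.
Put 68 kg in truck 2; 32 kg remain.
Put 61 kg in truck 3; 39 kg remain.
Put 28 kg in truck 1; 4 kg remain.
Put 26 kg in truck 2; 6 kg remain.
Put 23 kg in truck 3; 16 kg remain.
Put 14 kg in truck 3; 2 kg remain.
Put 14 kg in truck 4; 86 kg remain.
Put 13 kg in truck 4; 73 kg remain.
Final trucks: [68,28] [68,26] [61,23,14] [14,13].

4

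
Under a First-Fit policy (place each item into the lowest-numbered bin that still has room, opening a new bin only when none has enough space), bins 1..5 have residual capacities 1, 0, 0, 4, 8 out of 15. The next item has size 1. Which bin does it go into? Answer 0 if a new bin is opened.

Bins with room: bin 1 (1), bin 4 (4), bin 5 (8).
The first with room is bin 1.

1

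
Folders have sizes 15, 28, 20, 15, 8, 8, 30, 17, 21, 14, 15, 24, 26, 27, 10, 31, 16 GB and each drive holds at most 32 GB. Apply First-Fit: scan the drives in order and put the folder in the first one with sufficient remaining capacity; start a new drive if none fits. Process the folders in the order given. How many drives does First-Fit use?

12 drives

Put 15 GB in drive 1; 17 GB remain.
Put 28 GB in drive 2; 4 GB remain.
Put 20 GB in drive 3; 12 GB remain.
Put 15 GB in drive 1; 2 GB remain.
Put 8 GB in drive 3; 4 GB remain.
Put 8 GB in drive 4; 24 GB remain.
Put 30 GB in drive 5; 2 GB remain.
Put 17 GB in drive 4; 7 GB remain.
Put 21 GB in drive 6; 11 GB remain.
Put 14 GB in drive 7; 18 GB remain.
Put 15 GB in drive 7; 3 GB remain.
Put 24 GB in drive 8; 8 GB remain.
Put 26 GB in drive 9; 6 GB remain.
Put 27 GB in drive 10; 5 GB remain.
Put 10 GB in drive 6; 1 GB remain.
Put 31 GB in drive 11; 1 GB remain.
Put 16 GB in drive 12; 16 GB remain.
Final drives: [15,15] [28] [20,8] [8,17] [30] [21,10] [14,15] [24] [26] [27] [31] [16].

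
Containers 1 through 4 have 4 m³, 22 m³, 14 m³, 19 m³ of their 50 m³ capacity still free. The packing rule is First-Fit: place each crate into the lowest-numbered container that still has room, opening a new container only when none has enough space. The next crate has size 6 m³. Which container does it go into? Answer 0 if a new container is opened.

Containers with room: container 2 (22 m³), container 3 (14 m³), container 4 (19 m³).
The first with room is container 2.

2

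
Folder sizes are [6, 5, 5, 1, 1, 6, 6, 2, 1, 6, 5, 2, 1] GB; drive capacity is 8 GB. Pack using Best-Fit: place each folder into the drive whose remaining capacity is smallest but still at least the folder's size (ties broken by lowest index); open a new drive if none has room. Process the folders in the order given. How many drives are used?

6 GB → drive 1 (remaining 2 GB)
5 GB → drive 2 (remaining 3 GB)
5 GB → drive 3 (remaining 3 GB)
1 GB → drive 1 (remaining 1 GB)
1 GB → drive 1 (remaining 0 GB)
6 GB → drive 4 (remaining 2 GB)
6 GB → drive 5 (remaining 2 GB)
2 GB → drive 4 (remaining 0 GB)
1 GB → drive 5 (remaining 1 GB)
6 GB → drive 6 (remaining 2 GB)
5 GB → drive 7 (remaining 3 GB)
2 GB → drive 6 (remaining 0 GB)
1 GB → drive 5 (remaining 0 GB)
Final drives: [6,1,1] [5] [5] [6,2] [6,1,1] [6,2] [5].

7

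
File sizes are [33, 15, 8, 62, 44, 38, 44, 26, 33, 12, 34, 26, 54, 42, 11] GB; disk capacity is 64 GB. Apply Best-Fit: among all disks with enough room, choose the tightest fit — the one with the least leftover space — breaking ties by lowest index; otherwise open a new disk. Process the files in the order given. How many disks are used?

Put 33 GB in disk 1; 31 GB remain.
Put 15 GB in disk 1; 16 GB remain.
Put 8 GB in disk 1; 8 GB remain.
Put 62 GB in disk 2; 2 GB remain.
Put 44 GB in disk 3; 20 GB remain.
Put 38 GB in disk 4; 26 GB remain.
Put 44 GB in disk 5; 20 GB remain.
Put 26 GB in disk 4; 0 GB remain.
Put 33 GB in disk 6; 31 GB remain.
Put 12 GB in disk 3; 8 GB remain.
Put 34 GB in disk 7; 30 GB remain.
Put 26 GB in disk 7; 4 GB remain.
Put 54 GB in disk 8; 10 GB remain.
Put 42 GB in disk 9; 22 GB remain.
Put 11 GB in disk 5; 9 GB remain.
Final disks: [33,15,8] [62] [44,12] [38,26] [44,11] [33] [34,26] [54] [42].

9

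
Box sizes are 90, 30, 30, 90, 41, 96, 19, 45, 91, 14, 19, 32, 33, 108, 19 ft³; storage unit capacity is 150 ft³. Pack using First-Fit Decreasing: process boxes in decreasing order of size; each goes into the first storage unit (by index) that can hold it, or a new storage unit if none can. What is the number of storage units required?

Sorted descending: 108, 96, 91, 90, 90, 45, 41, 33, 32, 30, 30, 19, 19, 19, 14.
Put 108 ft³ in storage unit 1; 42 ft³ remain.
Put 96 ft³ in storage unit 2; 54 ft³ remain.
Put 91 ft³ in storage unit 3; 59 ft³ remain.
Put 90 ft³ in storage unit 4; 60 ft³ remain.
Put 90 ft³ in storage unit 5; 60 ft³ remain.
Put 45 ft³ in storage unit 2; 9 ft³ remain.
Put 41 ft³ in storage unit 1; 1 ft³ remain.
Put 33 ft³ in storage unit 3; 26 ft³ remain.
Put 32 ft³ in storage unit 4; 28 ft³ remain.
Put 30 ft³ in storage unit 5; 30 ft³ remain.
Put 30 ft³ in storage unit 5; 0 ft³ remain.
Put 19 ft³ in storage unit 3; 7 ft³ remain.
Put 19 ft³ in storage unit 4; 9 ft³ remain.
Put 19 ft³ in storage unit 6; 131 ft³ remain.
Put 14 ft³ in storage unit 6; 117 ft³ remain.
Final storage units: [108,41] [96,45] [91,33,19] [90,32,19] [90,30,30] [19,14].

6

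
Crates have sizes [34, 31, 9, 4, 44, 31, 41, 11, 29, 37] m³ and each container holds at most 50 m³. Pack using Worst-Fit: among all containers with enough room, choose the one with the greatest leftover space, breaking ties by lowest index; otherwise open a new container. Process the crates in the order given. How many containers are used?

7

34 m³ → container 1 (remaining 16 m³)
31 m³ → container 2 (remaining 19 m³)
9 m³ → container 2 (remaining 10 m³)
4 m³ → container 1 (remaining 12 m³)
44 m³ → container 3 (remaining 6 m³)
31 m³ → container 4 (remaining 19 m³)
41 m³ → container 5 (remaining 9 m³)
11 m³ → container 4 (remaining 8 m³)
29 m³ → container 6 (remaining 21 m³)
37 m³ → container 7 (remaining 13 m³)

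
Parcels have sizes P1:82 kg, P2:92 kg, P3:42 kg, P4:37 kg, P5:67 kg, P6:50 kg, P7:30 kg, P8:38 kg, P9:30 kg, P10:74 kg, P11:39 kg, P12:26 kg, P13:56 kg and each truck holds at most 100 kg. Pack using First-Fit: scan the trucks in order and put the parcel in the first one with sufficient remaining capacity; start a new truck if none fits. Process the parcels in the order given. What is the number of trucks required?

8 trucks

truck 1: place P1 (82 kg), 18 kg left
truck 2: place P2 (92 kg), 8 kg left
truck 3: place P3 (42 kg), 58 kg left
truck 3: place P4 (37 kg), 21 kg left
truck 4: place P5 (67 kg), 33 kg left
truck 5: place P6 (50 kg), 50 kg left
truck 4: place P7 (30 kg), 3 kg left
truck 5: place P8 (38 kg), 12 kg left
truck 6: place P9 (30 kg), 70 kg left
truck 7: place P10 (74 kg), 26 kg left
truck 6: place P11 (39 kg), 31 kg left
truck 6: place P12 (26 kg), 5 kg left
truck 8: place P13 (56 kg), 44 kg left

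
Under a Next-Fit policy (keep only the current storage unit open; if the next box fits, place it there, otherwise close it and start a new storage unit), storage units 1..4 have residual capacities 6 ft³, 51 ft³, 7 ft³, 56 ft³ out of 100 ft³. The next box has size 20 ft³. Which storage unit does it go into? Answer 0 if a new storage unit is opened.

4

Next-Fit only looks at storage unit 4, which has 56 ft³ free.
20 ft³ fits there.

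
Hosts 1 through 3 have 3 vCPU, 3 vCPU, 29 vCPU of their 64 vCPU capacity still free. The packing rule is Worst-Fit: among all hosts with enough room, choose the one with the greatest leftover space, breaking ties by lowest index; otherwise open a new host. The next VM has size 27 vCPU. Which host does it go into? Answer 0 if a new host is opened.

3

Hosts with room: host 3 (29 vCPU).
Most room is host 3 with 29 vCPU free.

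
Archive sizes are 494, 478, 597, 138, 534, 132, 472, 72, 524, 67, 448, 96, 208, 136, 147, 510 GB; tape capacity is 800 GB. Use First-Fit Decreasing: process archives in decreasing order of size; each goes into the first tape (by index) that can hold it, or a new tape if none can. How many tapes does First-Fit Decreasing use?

8

Sorted descending: 597, 534, 524, 510, 494, 478, 472, 448, 208, 147, 138, 136, 132, 96, 72, 67.
tape 1: place 597 GB, 203 GB left
tape 2: place 534 GB, 266 GB left
tape 3: place 524 GB, 276 GB left
tape 4: place 510 GB, 290 GB left
tape 5: place 494 GB, 306 GB left
tape 6: place 478 GB, 322 GB left
tape 7: place 472 GB, 328 GB left
tape 8: place 448 GB, 352 GB left
tape 2: place 208 GB, 58 GB left
tape 1: place 147 GB, 56 GB left
tape 3: place 138 GB, 138 GB left
tape 3: place 136 GB, 2 GB left
tape 4: place 132 GB, 158 GB left
tape 4: place 96 GB, 62 GB left
tape 5: place 72 GB, 234 GB left
tape 5: place 67 GB, 167 GB left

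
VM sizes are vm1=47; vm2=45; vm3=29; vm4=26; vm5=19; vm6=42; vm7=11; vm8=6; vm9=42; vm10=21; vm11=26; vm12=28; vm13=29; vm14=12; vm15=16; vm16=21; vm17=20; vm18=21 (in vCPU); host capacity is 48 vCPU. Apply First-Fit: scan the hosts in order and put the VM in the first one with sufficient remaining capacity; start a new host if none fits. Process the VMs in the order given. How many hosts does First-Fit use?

host 1: place vm1 (47 vCPU), 1 vCPU left
host 2: place vm2 (45 vCPU), 3 vCPU left
host 3: place vm3 (29 vCPU), 19 vCPU left
host 4: place vm4 (26 vCPU), 22 vCPU left
host 3: place vm5 (19 vCPU), 0 vCPU left
host 5: place vm6 (42 vCPU), 6 vCPU left
host 4: place vm7 (11 vCPU), 11 vCPU left
host 4: place vm8 (6 vCPU), 5 vCPU left
host 6: place vm9 (42 vCPU), 6 vCPU left
host 7: place vm10 (21 vCPU), 27 vCPU left
host 7: place vm11 (26 vCPU), 1 vCPU left
host 8: place vm12 (28 vCPU), 20 vCPU left
host 9: place vm13 (29 vCPU), 19 vCPU left
host 8: place vm14 (12 vCPU), 8 vCPU left
host 9: place vm15 (16 vCPU), 3 vCPU left
host 10: place vm16 (21 vCPU), 27 vCPU left
host 10: place vm17 (20 vCPU), 7 vCPU left
host 11: place vm18 (21 vCPU), 27 vCPU left
Final hosts: [47] [45] [29,19] [26,11,6] [42] [42] [21,26] [28,12] [29,16] [21,20] [21].

11 hosts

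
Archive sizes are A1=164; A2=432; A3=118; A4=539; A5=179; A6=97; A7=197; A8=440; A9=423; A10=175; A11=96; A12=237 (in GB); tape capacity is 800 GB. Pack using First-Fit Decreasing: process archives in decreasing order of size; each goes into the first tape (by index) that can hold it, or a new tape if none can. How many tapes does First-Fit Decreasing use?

Sorted descending: 539, 440, 432, 423, 237, 197, 179, 175, 164, 118, 97, 96.
tape 1: place 539 GB, 261 GB left
tape 2: place 440 GB, 360 GB left
tape 3: place 432 GB, 368 GB left
tape 4: place 423 GB, 377 GB left
tape 1: place 237 GB, 24 GB left
tape 2: place 197 GB, 163 GB left
tape 3: place 179 GB, 189 GB left
tape 3: place 175 GB, 14 GB left
tape 4: place 164 GB, 213 GB left
tape 2: place 118 GB, 45 GB left
tape 4: place 97 GB, 116 GB left
tape 4: place 96 GB, 20 GB left
Final tapes: [539,237] [440,197,118] [432,179,175] [423,164,97,96].

4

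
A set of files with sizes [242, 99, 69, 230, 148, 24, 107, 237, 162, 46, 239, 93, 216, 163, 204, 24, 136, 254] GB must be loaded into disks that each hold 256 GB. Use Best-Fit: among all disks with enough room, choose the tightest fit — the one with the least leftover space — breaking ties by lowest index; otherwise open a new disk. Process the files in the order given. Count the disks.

12

242 GB → disk 1 (remaining 14 GB)
99 GB → disk 2 (remaining 157 GB)
69 GB → disk 2 (remaining 88 GB)
230 GB → disk 3 (remaining 26 GB)
148 GB → disk 4 (remaining 108 GB)
24 GB → disk 3 (remaining 2 GB)
107 GB → disk 4 (remaining 1 GB)
237 GB → disk 5 (remaining 19 GB)
162 GB → disk 6 (remaining 94 GB)
46 GB → disk 2 (remaining 42 GB)
239 GB → disk 7 (remaining 17 GB)
93 GB → disk 6 (remaining 1 GB)
216 GB → disk 8 (remaining 40 GB)
163 GB → disk 9 (remaining 93 GB)
204 GB → disk 10 (remaining 52 GB)
24 GB → disk 8 (remaining 16 GB)
136 GB → disk 11 (remaining 120 GB)
254 GB → disk 12 (remaining 2 GB)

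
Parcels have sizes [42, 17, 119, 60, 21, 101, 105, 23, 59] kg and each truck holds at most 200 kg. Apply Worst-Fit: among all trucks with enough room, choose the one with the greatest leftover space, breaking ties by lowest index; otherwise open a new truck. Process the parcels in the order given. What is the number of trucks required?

3 trucks

42 kg → truck 1 (remaining 158 kg)
17 kg → truck 1 (remaining 141 kg)
119 kg → truck 1 (remaining 22 kg)
60 kg → truck 2 (remaining 140 kg)
21 kg → truck 2 (remaining 119 kg)
101 kg → truck 2 (remaining 18 kg)
105 kg → truck 3 (remaining 95 kg)
23 kg → truck 3 (remaining 72 kg)
59 kg → truck 3 (remaining 13 kg)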